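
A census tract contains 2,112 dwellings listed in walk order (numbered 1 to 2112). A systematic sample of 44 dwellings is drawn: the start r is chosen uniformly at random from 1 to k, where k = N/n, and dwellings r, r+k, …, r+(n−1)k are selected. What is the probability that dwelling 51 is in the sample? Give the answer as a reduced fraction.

1/48

k = 2112/44 = 48.
Dwelling 51 is selected iff r ≡ 51 (mod 48); exactly one such r in {1,…,48}.
Inclusion probability = 1/48.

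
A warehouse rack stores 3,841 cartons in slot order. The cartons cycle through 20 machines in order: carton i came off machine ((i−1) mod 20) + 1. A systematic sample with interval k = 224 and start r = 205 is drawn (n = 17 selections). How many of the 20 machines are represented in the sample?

5

Consecutive selections differ by k = 224, so their machine numbers differ by 224 mod 20 = 4.
gcd(224, 20) = 4, so the sample visits 20/4 = 5 distinct residues mod 20.
Start 205 is machine 5; the machines hit are 1, 5, 9, 13, 17.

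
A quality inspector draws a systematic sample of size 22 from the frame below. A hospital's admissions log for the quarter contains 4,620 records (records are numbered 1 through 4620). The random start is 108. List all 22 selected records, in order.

k = N/n = 4620/22 = 210
record 1: 108
record 2: 108 + 210 = 318
record 3: 318 + 210 = 528
record 4: 528 + 210 = 738
record 5: 738 + 210 = 948
record 6: 948 + 210 = 1158
record 7: 1158 + 210 = 1368
record 8: 1368 + 210 = 1578
record 9: 1578 + 210 = 1788
record 10: 1788 + 210 = 1998
record 11: 1998 + 210 = 2208
record 12: 2208 + 210 = 2418
record 13: 2418 + 210 = 2628
record 14: 2628 + 210 = 2838
record 15: 2838 + 210 = 3048
record 16: 3048 + 210 = 3258
record 17: 3258 + 210 = 3468
record 18: 3468 + 210 = 3678
record 19: 3678 + 210 = 3888
record 20: 3888 + 210 = 4098
record 21: 4098 + 210 = 4308
record 22: 4308 + 210 = 4518

108, 318, 528, 738, 948, 1158, 1368, 1578, 1788, 1998, 2208, 2418, 2628, 2838, 3048, 3258, 3468, 3678, 3888, 4098, 4308, 4518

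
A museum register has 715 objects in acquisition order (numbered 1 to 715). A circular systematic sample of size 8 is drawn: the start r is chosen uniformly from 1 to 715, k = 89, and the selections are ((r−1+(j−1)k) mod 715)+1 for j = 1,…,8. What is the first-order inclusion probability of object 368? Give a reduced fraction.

For each position j, as r ranges over 1…715 the j-th selection hits every object exactly once, so object 368 is selected for exactly 8 of the 715 starts.
Inclusion probability = 8/715.

8/715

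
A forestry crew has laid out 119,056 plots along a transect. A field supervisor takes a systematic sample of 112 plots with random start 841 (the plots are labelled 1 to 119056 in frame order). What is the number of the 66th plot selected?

69936

k = 119056/112 = 1063
66th selection = r + (66−1)·k = 841 + 65×1063 = 841 + 69095 = 69936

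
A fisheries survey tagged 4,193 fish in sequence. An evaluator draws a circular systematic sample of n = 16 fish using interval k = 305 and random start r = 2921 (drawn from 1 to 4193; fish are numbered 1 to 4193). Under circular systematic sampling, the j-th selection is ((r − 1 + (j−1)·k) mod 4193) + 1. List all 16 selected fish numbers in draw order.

Selection 1: 2921
Selection 2: 2921 + 305 = 3226
Selection 3: 3226 + 305 = 3531
Selection 4: 3531 + 305 = 3836
Selection 5: 3836 + 305 = 4141
Selection 6: 4141 + 305 = 4446 → 4446 − 4193 = 253
Selection 7: 253 + 305 = 558
Selection 8: 558 + 305 = 863
Selection 9: 863 + 305 = 1168
Selection 10: 1168 + 305 = 1473
Selection 11: 1473 + 305 = 1778
Selection 12: 1778 + 305 = 2083
Selection 13: 2083 + 305 = 2388
Selection 14: 2388 + 305 = 2693
Selection 15: 2693 + 305 = 2998
Selection 16: 2998 + 305 = 3303

2921, 3226, 3531, 3836, 4141, 253, 558, 863, 1168, 1473, 1778, 2083, 2388, 2693, 2998, 3303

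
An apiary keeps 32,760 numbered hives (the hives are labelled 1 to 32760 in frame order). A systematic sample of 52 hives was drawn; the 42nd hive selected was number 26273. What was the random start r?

443

k = 32760/52 = 630
r = 26273 − (42−1)×630 = 26273 − 25830 = 443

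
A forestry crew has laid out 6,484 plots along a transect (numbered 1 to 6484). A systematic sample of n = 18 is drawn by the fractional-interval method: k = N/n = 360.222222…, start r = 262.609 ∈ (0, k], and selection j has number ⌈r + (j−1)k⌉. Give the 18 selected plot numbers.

263, 623, 984, 1344, 1704, 2064, 2424, 2785, 3145, 3505, 3865, 4226, 4586, 4946, 5306, 5666, 6027, 6387

j=1: r + 0k = 262.609 → ⌈·⌉ = 263
j=2: r + 1k = 622.831222… → ⌈·⌉ = 623
j=3: r + 2k = 983.053444… → ⌈·⌉ = 984
j=4: r + 3k = 1343.275666… → ⌈·⌉ = 1344
j=5: r + 4k = 1703.497888… → ⌈·⌉ = 1704
j=6: r + 5k = 2063.720111… → ⌈·⌉ = 2064
j=7: r + 6k = 2423.942333… → ⌈·⌉ = 2424
j=8: r + 7k = 2784.164555… → ⌈·⌉ = 2785
j=9: r + 8k = 3144.386777… → ⌈·⌉ = 3145
j=10: r + 9k = 3504.609 → ⌈·⌉ = 3505
j=11: r + 10k = 3864.831222… → ⌈·⌉ = 3865
j=12: r + 11k = 4225.053444… → ⌈·⌉ = 4226
j=13: r + 12k = 4585.275666… → ⌈·⌉ = 4586
j=14: r + 13k = 4945.497888… → ⌈·⌉ = 4946
j=15: r + 14k = 5305.720111… → ⌈·⌉ = 5306
j=16: r + 15k = 5665.942333… → ⌈·⌉ = 5666
j=17: r + 16k = 6026.164555… → ⌈·⌉ = 6027
j=18: r + 17k = 6386.386777… → ⌈·⌉ = 6387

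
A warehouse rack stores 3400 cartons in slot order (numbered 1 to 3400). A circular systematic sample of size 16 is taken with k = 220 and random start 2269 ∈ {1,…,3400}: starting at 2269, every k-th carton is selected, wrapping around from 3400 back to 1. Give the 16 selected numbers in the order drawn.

2269, 2489, 2709, 2929, 3149, 3369, 189, 409, 629, 849, 1069, 1289, 1509, 1729, 1949, 2169

Selection 1: 2269
Selection 2: 2269 + 220 = 2489
Selection 3: 2489 + 220 = 2709
Selection 4: 2709 + 220 = 2929
Selection 5: 2929 + 220 = 3149
Selection 6: 3149 + 220 = 3369
Selection 7: 3369 + 220 = 3589 → 3589 − 3400 = 189
Selection 8: 189 + 220 = 409
Selection 9: 409 + 220 = 629
Selection 10: 629 + 220 = 849
Selection 11: 849 + 220 = 1069
Selection 12: 1069 + 220 = 1289
Selection 13: 1289 + 220 = 1509
Selection 14: 1509 + 220 = 1729
Selection 15: 1729 + 220 = 1949
Selection 16: 1949 + 220 = 2169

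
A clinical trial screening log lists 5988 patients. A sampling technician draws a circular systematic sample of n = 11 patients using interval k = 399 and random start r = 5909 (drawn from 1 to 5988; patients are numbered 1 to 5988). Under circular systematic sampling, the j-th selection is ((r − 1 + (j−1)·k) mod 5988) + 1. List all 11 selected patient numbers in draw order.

5909, 320, 719, 1118, 1517, 1916, 2315, 2714, 3113, 3512, 3911

Selection 1: 5909
Selection 2: 5909 + 399 = 6308 → 6308 − 5988 = 320
Selection 3: 320 + 399 = 719
Selection 4: 719 + 399 = 1118
Selection 5: 1118 + 399 = 1517
Selection 6: 1517 + 399 = 1916
Selection 7: 1916 + 399 = 2315
Selection 8: 2315 + 399 = 2714
Selection 9: 2714 + 399 = 3113
Selection 10: 3113 + 399 = 3512
Selection 11: 3512 + 399 = 3911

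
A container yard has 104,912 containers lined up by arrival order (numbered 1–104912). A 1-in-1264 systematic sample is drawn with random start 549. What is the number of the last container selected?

104197

k = 1264
83rd selection = r + (83−1)·k = 549 + 82×1264 = 549 + 103648 = 104197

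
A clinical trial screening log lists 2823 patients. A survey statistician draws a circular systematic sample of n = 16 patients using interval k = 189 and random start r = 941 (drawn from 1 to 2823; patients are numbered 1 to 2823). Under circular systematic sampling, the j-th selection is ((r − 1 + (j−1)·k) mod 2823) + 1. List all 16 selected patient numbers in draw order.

Selection 1: 941
Selection 2: 941 + 189 = 1130
Selection 3: 1130 + 189 = 1319
Selection 4: 1319 + 189 = 1508
Selection 5: 1508 + 189 = 1697
Selection 6: 1697 + 189 = 1886
Selection 7: 1886 + 189 = 2075
Selection 8: 2075 + 189 = 2264
Selection 9: 2264 + 189 = 2453
Selection 10: 2453 + 189 = 2642
Selection 11: 2642 + 189 = 2831 → 2831 − 2823 = 8
Selection 12: 8 + 189 = 197
Selection 13: 197 + 189 = 386
Selection 14: 386 + 189 = 575
Selection 15: 575 + 189 = 764
Selection 16: 764 + 189 = 953

941, 1130, 1319, 1508, 1697, 1886, 2075, 2264, 2453, 2642, 8, 197, 386, 575, 764, 953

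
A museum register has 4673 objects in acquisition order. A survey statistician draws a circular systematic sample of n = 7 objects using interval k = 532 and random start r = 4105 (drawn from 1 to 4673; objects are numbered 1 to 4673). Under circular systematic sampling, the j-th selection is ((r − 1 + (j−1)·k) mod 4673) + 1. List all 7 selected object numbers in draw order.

Selection 1: 4105
Selection 2: 4105 + 532 = 4637
Selection 3: 4637 + 532 = 5169 → 5169 − 4673 = 496
Selection 4: 496 + 532 = 1028
Selection 5: 1028 + 532 = 1560
Selection 6: 1560 + 532 = 2092
Selection 7: 2092 + 532 = 2624

4105, 4637, 496, 1028, 1560, 2092, 2624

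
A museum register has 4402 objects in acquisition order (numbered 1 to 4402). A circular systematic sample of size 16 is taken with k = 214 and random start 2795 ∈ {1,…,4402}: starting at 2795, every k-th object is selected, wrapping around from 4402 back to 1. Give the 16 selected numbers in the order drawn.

2795, 3009, 3223, 3437, 3651, 3865, 4079, 4293, 105, 319, 533, 747, 961, 1175, 1389, 1603

Selection 1: 2795
Selection 2: 2795 + 214 = 3009
Selection 3: 3009 + 214 = 3223
Selection 4: 3223 + 214 = 3437
Selection 5: 3437 + 214 = 3651
Selection 6: 3651 + 214 = 3865
Selection 7: 3865 + 214 = 4079
Selection 8: 4079 + 214 = 4293
Selection 9: 4293 + 214 = 4507 → 4507 − 4402 = 105
Selection 10: 105 + 214 = 319
Selection 11: 319 + 214 = 533
Selection 12: 533 + 214 = 747
Selection 13: 747 + 214 = 961
Selection 14: 961 + 214 = 1175
Selection 15: 1175 + 214 = 1389
Selection 16: 1389 + 214 = 1603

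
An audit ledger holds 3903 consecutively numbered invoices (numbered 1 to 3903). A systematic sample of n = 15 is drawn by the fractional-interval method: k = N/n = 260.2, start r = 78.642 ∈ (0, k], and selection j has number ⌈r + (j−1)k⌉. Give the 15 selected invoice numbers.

j=1: r + 0k = 78.642 → ⌈·⌉ = 79
j=2: r + 1k = 338.842 → ⌈·⌉ = 339
j=3: r + 2k = 599.042 → ⌈·⌉ = 600
j=4: r + 3k = 859.242 → ⌈·⌉ = 860
j=5: r + 4k = 1119.442 → ⌈·⌉ = 1120
j=6: r + 5k = 1379.642 → ⌈·⌉ = 1380
j=7: r + 6k = 1639.842 → ⌈·⌉ = 1640
j=8: r + 7k = 1900.042 → ⌈·⌉ = 1901
j=9: r + 8k = 2160.242 → ⌈·⌉ = 2161
j=10: r + 9k = 2420.442 → ⌈·⌉ = 2421
j=11: r + 10k = 2680.642 → ⌈·⌉ = 2681
j=12: r + 11k = 2940.842 → ⌈·⌉ = 2941
j=13: r + 12k = 3201.042 → ⌈·⌉ = 3202
j=14: r + 13k = 3461.242 → ⌈·⌉ = 3462
j=15: r + 14k = 3721.442 → ⌈·⌉ = 3722

79, 339, 600, 860, 1120, 1380, 1640, 1901, 2161, 2421, 2681, 2941, 3202, 3462, 3722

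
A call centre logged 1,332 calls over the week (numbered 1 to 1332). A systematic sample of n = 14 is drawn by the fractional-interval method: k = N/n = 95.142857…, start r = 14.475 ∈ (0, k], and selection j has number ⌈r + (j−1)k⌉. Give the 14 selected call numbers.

15, 110, 205, 300, 396, 491, 586, 681, 776, 871, 966, 1062, 1157, 1252

j=1: r + 0k = 14.475 → ⌈·⌉ = 15
j=2: r + 1k = 109.617857… → ⌈·⌉ = 110
j=3: r + 2k = 204.760714… → ⌈·⌉ = 205
j=4: r + 3k = 299.903571… → ⌈·⌉ = 300
j=5: r + 4k = 395.046428… → ⌈·⌉ = 396
j=6: r + 5k = 490.189285… → ⌈·⌉ = 491
j=7: r + 6k = 585.332142… → ⌈·⌉ = 586
j=8: r + 7k = 680.475 → ⌈·⌉ = 681
j=9: r + 8k = 775.617857… → ⌈·⌉ = 776
j=10: r + 9k = 870.760714… → ⌈·⌉ = 871
j=11: r + 10k = 965.903571… → ⌈·⌉ = 966
j=12: r + 11k = 1061.046428… → ⌈·⌉ = 1062
j=13: r + 12k = 1156.189285… → ⌈·⌉ = 1157
j=14: r + 13k = 1251.332142… → ⌈·⌉ = 1252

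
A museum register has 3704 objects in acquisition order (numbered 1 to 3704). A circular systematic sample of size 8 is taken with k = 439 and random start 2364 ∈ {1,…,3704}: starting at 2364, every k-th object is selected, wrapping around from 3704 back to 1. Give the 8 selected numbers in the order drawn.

2364, 2803, 3242, 3681, 416, 855, 1294, 1733

Selection 1: 2364
Selection 2: 2364 + 439 = 2803
Selection 3: 2803 + 439 = 3242
Selection 4: 3242 + 439 = 3681
Selection 5: 3681 + 439 = 4120 → 4120 − 3704 = 416
Selection 6: 416 + 439 = 855
Selection 7: 855 + 439 = 1294
Selection 8: 1294 + 439 = 1733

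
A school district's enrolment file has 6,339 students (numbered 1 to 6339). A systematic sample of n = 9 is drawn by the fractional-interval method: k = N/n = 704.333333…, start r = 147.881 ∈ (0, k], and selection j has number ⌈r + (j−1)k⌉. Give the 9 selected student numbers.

148, 853, 1557, 2261, 2966, 3670, 4374, 5079, 5783

j=1: r + 0k = 147.881 → ⌈·⌉ = 148
j=2: r + 1k = 852.214333… → ⌈·⌉ = 853
j=3: r + 2k = 1556.547666… → ⌈·⌉ = 1557
j=4: r + 3k = 2260.881 → ⌈·⌉ = 2261
j=5: r + 4k = 2965.214333… → ⌈·⌉ = 2966
j=6: r + 5k = 3669.547666… → ⌈·⌉ = 3670
j=7: r + 6k = 4373.881 → ⌈·⌉ = 4374
j=8: r + 7k = 5078.214333… → ⌈·⌉ = 5079
j=9: r + 8k = 5782.547666… → ⌈·⌉ = 5783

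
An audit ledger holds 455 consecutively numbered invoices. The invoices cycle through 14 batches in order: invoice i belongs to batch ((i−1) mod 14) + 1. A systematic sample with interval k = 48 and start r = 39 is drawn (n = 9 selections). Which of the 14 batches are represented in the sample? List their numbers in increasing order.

Consecutive selections differ by k = 48, so their batch numbers differ by 48 mod 14 = 6.
gcd(48, 14) = 2, so the sample visits 14/2 = 7 distinct residues mod 14.
Start 39 is batch 11; the batches hit are 1, 3, 5, 7, 9, 11, 13.

1, 3, 5, 7, 9, 11, 13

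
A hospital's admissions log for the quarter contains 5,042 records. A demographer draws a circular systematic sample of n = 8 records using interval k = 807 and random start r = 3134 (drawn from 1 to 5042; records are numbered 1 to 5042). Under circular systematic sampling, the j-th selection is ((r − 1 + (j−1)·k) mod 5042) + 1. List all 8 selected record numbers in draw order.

Selection 1: 3134
Selection 2: 3134 + 807 = 3941
Selection 3: 3941 + 807 = 4748
Selection 4: 4748 + 807 = 5555 → 5555 − 5042 = 513
Selection 5: 513 + 807 = 1320
Selection 6: 1320 + 807 = 2127
Selection 7: 2127 + 807 = 2934
Selection 8: 2934 + 807 = 3741

3134, 3941, 4748, 513, 1320, 2127, 2934, 3741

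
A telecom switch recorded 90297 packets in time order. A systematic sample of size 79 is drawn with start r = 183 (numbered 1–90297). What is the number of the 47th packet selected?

52761

k = 90297/79 = 1143
47th selection = r + (47−1)·k = 183 + 46×1143 = 183 + 52578 = 52761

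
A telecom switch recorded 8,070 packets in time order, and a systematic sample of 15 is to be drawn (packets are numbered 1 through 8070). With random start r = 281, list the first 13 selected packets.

k = N/n = 8070/15 = 538
packet 1: 281
packet 2: 281 + 538 = 819
packet 3: 819 + 538 = 1357
packet 4: 1357 + 538 = 1895
packet 5: 1895 + 538 = 2433
packet 6: 2433 + 538 = 2971
packet 7: 2971 + 538 = 3509
packet 8: 3509 + 538 = 4047
packet 9: 4047 + 538 = 4585
packet 10: 4585 + 538 = 5123
packet 11: 5123 + 538 = 5661
packet 12: 5661 + 538 = 6199
packet 13: 6199 + 538 = 6737

281, 819, 1357, 1895, 2433, 2971, 3509, 4047, 4585, 5123, 5661, 6199, 6737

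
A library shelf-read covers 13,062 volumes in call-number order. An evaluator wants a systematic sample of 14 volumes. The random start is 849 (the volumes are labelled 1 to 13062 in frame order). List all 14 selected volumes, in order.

k = N/n = 13062/14 = 933
volume 1: 849
volume 2: 849 + 933 = 1782
volume 3: 1782 + 933 = 2715
volume 4: 2715 + 933 = 3648
volume 5: 3648 + 933 = 4581
volume 6: 4581 + 933 = 5514
volume 7: 5514 + 933 = 6447
volume 8: 6447 + 933 = 7380
volume 9: 7380 + 933 = 8313
volume 10: 8313 + 933 = 9246
volume 11: 9246 + 933 = 10179
volume 12: 10179 + 933 = 11112
volume 13: 11112 + 933 = 12045
volume 14: 12045 + 933 = 12978

849, 1782, 2715, 3648, 4581, 5514, 6447, 7380, 8313, 9246, 10179, 11112, 12045, 12978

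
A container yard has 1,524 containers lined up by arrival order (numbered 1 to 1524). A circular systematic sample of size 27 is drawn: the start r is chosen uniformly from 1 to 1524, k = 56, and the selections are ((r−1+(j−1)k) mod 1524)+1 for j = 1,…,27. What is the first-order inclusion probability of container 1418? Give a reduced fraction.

For each position j, as r ranges over 1…1524 the j-th selection hits every container exactly once, so container 1418 is selected for exactly 27 of the 1524 starts.
Inclusion probability = 27/1524 = 9/508.

9/508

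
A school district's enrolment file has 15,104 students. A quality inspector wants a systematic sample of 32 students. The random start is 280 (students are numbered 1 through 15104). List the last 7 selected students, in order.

12080, 12552, 13024, 13496, 13968, 14440, 14912

k = N/n = 15104/32 = 472
26th selection = 280 + 25×472 = 12080
27th: 12080 + 472 = 12552
28th: 12552 + 472 = 13024
29th: 13024 + 472 = 13496
30th: 13496 + 472 = 13968
31st: 13968 + 472 = 14440
32nd: 14440 + 472 = 14912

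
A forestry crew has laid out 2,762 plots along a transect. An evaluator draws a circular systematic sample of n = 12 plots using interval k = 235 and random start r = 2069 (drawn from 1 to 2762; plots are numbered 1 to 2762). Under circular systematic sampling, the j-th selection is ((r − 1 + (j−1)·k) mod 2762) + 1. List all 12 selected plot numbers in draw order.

Selection 1: 2069
Selection 2: 2069 + 235 = 2304
Selection 3: 2304 + 235 = 2539
Selection 4: 2539 + 235 = 2774 → 2774 − 2762 = 12
Selection 5: 12 + 235 = 247
Selection 6: 247 + 235 = 482
Selection 7: 482 + 235 = 717
Selection 8: 717 + 235 = 952
Selection 9: 952 + 235 = 1187
Selection 10: 1187 + 235 = 1422
Selection 11: 1422 + 235 = 1657
Selection 12: 1657 + 235 = 1892

2069, 2304, 2539, 12, 247, 482, 717, 952, 1187, 1422, 1657, 1892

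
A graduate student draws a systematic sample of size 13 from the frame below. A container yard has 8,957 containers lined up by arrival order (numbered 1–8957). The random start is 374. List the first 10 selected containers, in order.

374, 1063, 1752, 2441, 3130, 3819, 4508, 5197, 5886, 6575

k = N/n = 8957/13 = 689
container 1: 374
container 2: 374 + 689 = 1063
container 3: 1063 + 689 = 1752
container 4: 1752 + 689 = 2441
container 5: 2441 + 689 = 3130
container 6: 3130 + 689 = 3819
container 7: 3819 + 689 = 4508
container 8: 4508 + 689 = 5197
container 9: 5197 + 689 = 5886
container 10: 5886 + 689 = 6575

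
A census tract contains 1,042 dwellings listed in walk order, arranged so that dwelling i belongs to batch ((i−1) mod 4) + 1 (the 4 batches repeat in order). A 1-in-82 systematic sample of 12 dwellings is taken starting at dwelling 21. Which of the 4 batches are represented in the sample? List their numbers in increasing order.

1, 3

Consecutive selections differ by k = 82, so their batch numbers differ by 82 mod 4 = 2.
gcd(82, 4) = 2, so the sample visits 4/2 = 2 distinct residues mod 4.
Start 21 is batch 1; the batches hit are 1, 3.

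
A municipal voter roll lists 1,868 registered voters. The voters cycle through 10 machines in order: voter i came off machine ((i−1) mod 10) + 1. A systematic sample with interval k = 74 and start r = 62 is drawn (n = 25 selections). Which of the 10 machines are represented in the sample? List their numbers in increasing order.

2, 4, 6, 8, 10

Consecutive selections differ by k = 74, so their machine numbers differ by 74 mod 10 = 4.
gcd(74, 10) = 2, so the sample visits 10/2 = 5 distinct residues mod 10.
Start 62 is machine 2; the machines hit are 2, 4, 6, 8, 10.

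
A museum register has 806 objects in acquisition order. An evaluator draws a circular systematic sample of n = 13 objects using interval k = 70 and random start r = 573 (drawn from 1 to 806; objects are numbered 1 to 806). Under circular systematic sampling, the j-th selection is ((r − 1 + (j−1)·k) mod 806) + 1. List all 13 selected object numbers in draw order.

Selection 1: 573
Selection 2: 573 + 70 = 643
Selection 3: 643 + 70 = 713
Selection 4: 713 + 70 = 783
Selection 5: 783 + 70 = 853 → 853 − 806 = 47
Selection 6: 47 + 70 = 117
Selection 7: 117 + 70 = 187
Selection 8: 187 + 70 = 257
Selection 9: 257 + 70 = 327
Selection 10: 327 + 70 = 397
Selection 11: 397 + 70 = 467
Selection 12: 467 + 70 = 537
Selection 13: 537 + 70 = 607

573, 643, 713, 783, 47, 117, 187, 257, 327, 397, 467, 537, 607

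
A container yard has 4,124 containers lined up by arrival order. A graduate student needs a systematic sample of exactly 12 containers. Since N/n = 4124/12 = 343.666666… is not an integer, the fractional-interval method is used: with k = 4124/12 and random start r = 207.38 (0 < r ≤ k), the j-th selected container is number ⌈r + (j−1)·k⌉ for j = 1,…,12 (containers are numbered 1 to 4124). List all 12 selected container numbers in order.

j=1: r + 0k = 207.38 → ⌈·⌉ = 208
j=2: r + 1k = 551.046666… → ⌈·⌉ = 552
j=3: r + 2k = 894.713333… → ⌈·⌉ = 895
j=4: r + 3k = 1238.38 → ⌈·⌉ = 1239
j=5: r + 4k = 1582.046666… → ⌈·⌉ = 1583
j=6: r + 5k = 1925.713333… → ⌈·⌉ = 1926
j=7: r + 6k = 2269.38 → ⌈·⌉ = 2270
j=8: r + 7k = 2613.046666… → ⌈·⌉ = 2614
j=9: r + 8k = 2956.713333… → ⌈·⌉ = 2957
j=10: r + 9k = 3300.38 → ⌈·⌉ = 3301
j=11: r + 10k = 3644.046666… → ⌈·⌉ = 3645
j=12: r + 11k = 3987.713333… → ⌈·⌉ = 3988

208, 552, 895, 1239, 1583, 1926, 2270, 2614, 2957, 3301, 3645, 3988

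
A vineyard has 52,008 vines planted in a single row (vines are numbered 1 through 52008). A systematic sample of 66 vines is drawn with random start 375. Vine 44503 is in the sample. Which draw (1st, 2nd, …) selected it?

57

k = 52008/66 = 788
position = (44503 − 375)/788 + 1 = 44128/788 + 1 = 56 + 1 = 57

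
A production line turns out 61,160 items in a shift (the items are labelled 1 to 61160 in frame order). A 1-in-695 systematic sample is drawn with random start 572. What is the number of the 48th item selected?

k = 695
48th selection = r + (48−1)·k = 572 + 47×695 = 572 + 32665 = 33237

33237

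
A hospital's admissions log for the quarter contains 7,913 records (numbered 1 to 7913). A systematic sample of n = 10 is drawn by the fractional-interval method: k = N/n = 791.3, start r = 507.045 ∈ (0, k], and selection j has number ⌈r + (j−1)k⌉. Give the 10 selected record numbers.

508, 1299, 2090, 2881, 3673, 4464, 5255, 6047, 6838, 7629

j=1: r + 0k = 507.045 → ⌈·⌉ = 508
j=2: r + 1k = 1298.345 → ⌈·⌉ = 1299
j=3: r + 2k = 2089.645 → ⌈·⌉ = 2090
j=4: r + 3k = 2880.945 → ⌈·⌉ = 2881
j=5: r + 4k = 3672.245 → ⌈·⌉ = 3673
j=6: r + 5k = 4463.545 → ⌈·⌉ = 4464
j=7: r + 6k = 5254.845 → ⌈·⌉ = 5255
j=8: r + 7k = 6046.145 → ⌈·⌉ = 6047
j=9: r + 8k = 6837.445 → ⌈·⌉ = 6838
j=10: r + 9k = 7628.745 → ⌈·⌉ = 7629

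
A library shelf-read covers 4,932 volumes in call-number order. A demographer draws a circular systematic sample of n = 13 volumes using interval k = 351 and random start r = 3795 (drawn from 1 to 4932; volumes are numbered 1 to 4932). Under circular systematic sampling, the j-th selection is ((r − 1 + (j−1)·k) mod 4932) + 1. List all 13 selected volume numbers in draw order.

Selection 1: 3795
Selection 2: 3795 + 351 = 4146
Selection 3: 4146 + 351 = 4497
Selection 4: 4497 + 351 = 4848
Selection 5: 4848 + 351 = 5199 → 5199 − 4932 = 267
Selection 6: 267 + 351 = 618
Selection 7: 618 + 351 = 969
Selection 8: 969 + 351 = 1320
Selection 9: 1320 + 351 = 1671
Selection 10: 1671 + 351 = 2022
Selection 11: 2022 + 351 = 2373
Selection 12: 2373 + 351 = 2724
Selection 13: 2724 + 351 = 3075

3795, 4146, 4497, 4848, 267, 618, 969, 1320, 1671, 2022, 2373, 2724, 3075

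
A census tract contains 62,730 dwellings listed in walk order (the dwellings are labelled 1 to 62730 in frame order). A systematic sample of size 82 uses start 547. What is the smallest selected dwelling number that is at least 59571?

k = 62730/82 = 765
Steps past start: ⌈(59571 − 547)/765⌉ = ⌈59024/765⌉ = 78
Selected dwelling: 547 + 78×765 = 60217

60217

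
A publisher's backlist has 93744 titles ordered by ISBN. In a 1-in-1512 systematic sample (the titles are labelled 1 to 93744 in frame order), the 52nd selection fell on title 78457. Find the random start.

k = 1512
r = 78457 − (52−1)×1512 = 78457 − 77112 = 1345

1345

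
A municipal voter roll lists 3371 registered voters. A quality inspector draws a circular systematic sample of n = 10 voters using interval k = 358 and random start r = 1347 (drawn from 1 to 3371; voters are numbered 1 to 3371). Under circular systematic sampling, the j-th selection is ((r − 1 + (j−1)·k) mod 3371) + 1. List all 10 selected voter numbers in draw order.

Selection 1: 1347
Selection 2: 1347 + 358 = 1705
Selection 3: 1705 + 358 = 2063
Selection 4: 2063 + 358 = 2421
Selection 5: 2421 + 358 = 2779
Selection 6: 2779 + 358 = 3137
Selection 7: 3137 + 358 = 3495 → 3495 − 3371 = 124
Selection 8: 124 + 358 = 482
Selection 9: 482 + 358 = 840
Selection 10: 840 + 358 = 1198

1347, 1705, 2063, 2421, 2779, 3137, 124, 482, 840, 1198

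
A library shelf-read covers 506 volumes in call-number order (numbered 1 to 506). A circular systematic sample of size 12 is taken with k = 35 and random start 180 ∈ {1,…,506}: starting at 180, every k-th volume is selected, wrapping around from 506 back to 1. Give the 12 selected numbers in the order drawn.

Selection 1: 180
Selection 2: 180 + 35 = 215
Selection 3: 215 + 35 = 250
Selection 4: 250 + 35 = 285
Selection 5: 285 + 35 = 320
Selection 6: 320 + 35 = 355
Selection 7: 355 + 35 = 390
Selection 8: 390 + 35 = 425
Selection 9: 425 + 35 = 460
Selection 10: 460 + 35 = 495
Selection 11: 495 + 35 = 530 → 530 − 506 = 24
Selection 12: 24 + 35 = 59

180, 215, 250, 285, 320, 355, 390, 425, 460, 495, 24, 59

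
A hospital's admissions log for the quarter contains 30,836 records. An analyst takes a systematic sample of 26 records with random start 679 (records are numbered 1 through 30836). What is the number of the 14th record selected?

k = 30836/26 = 1186
14th selection = r + (14−1)·k = 679 + 13×1186 = 679 + 15418 = 16097

16097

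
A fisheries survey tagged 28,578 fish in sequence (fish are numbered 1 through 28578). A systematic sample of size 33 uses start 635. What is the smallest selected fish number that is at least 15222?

k = 28578/33 = 866
Steps past start: ⌈(15222 − 635)/866⌉ = ⌈14587/866⌉ = 17
Selected fish: 635 + 17×866 = 15357

15357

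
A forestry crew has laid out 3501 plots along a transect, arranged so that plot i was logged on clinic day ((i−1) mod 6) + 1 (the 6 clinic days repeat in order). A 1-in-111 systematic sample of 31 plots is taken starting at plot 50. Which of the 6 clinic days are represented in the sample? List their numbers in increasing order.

2, 5

Consecutive selections differ by k = 111, so their clinic day numbers differ by 111 mod 6 = 3.
gcd(111, 6) = 3, so the sample visits 6/3 = 2 distinct residues mod 6.
Start 50 is clinic day 2; the clinic days hit are 2, 5.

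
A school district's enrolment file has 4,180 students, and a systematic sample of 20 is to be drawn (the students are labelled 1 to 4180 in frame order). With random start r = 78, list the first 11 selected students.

k = N/n = 4180/20 = 209
student 1: 78
student 2: 78 + 209 = 287
student 3: 287 + 209 = 496
student 4: 496 + 209 = 705
student 5: 705 + 209 = 914
student 6: 914 + 209 = 1123
student 7: 1123 + 209 = 1332
student 8: 1332 + 209 = 1541
student 9: 1541 + 209 = 1750
student 10: 1750 + 209 = 1959
student 11: 1959 + 209 = 2168

78, 287, 496, 705, 914, 1123, 1332, 1541, 1750, 1959, 2168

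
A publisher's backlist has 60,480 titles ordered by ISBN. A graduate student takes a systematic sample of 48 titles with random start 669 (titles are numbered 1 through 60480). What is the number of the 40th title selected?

49809

k = 60480/48 = 1260
40th selection = r + (40−1)·k = 669 + 39×1260 = 669 + 49140 = 49809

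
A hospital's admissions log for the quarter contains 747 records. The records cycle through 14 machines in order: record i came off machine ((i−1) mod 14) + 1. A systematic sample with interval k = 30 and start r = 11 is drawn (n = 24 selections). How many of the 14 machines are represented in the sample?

7

Consecutive selections differ by k = 30, so their machine numbers differ by 30 mod 14 = 2.
gcd(30, 14) = 2, so the sample visits 14/2 = 7 distinct residues mod 14.
Start 11 is machine 11; the machines hit are 1, 3, 5, 7, 9, 11, 13.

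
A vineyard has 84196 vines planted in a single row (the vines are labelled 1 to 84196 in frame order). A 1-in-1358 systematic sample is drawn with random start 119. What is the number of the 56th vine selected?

74809

k = 1358
56th selection = r + (56−1)·k = 119 + 55×1358 = 119 + 74690 = 74809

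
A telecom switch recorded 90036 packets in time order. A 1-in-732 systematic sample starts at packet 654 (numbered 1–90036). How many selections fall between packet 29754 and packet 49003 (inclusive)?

27

k = 732
First selection ≥ 29754: 654 + ⌈(29754−654)/732⌉·732 = 654 + 40×732 = 29934
Last selection ≤ 49003: 654 + ⌊(49003−654)/732⌋·732 = 654 + 66×732 = 48966
Count = 66 − 40 + 1 = 27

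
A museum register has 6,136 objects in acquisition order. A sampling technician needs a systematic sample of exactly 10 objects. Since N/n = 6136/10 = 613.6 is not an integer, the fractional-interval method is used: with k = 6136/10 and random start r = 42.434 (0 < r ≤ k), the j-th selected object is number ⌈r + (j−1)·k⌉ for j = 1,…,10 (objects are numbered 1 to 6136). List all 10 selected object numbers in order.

j=1: r + 0k = 42.434 → ⌈·⌉ = 43
j=2: r + 1k = 656.034 → ⌈·⌉ = 657
j=3: r + 2k = 1269.634 → ⌈·⌉ = 1270
j=4: r + 3k = 1883.234 → ⌈·⌉ = 1884
j=5: r + 4k = 2496.834 → ⌈·⌉ = 2497
j=6: r + 5k = 3110.434 → ⌈·⌉ = 3111
j=7: r + 6k = 3724.034 → ⌈·⌉ = 3725
j=8: r + 7k = 4337.634 → ⌈·⌉ = 4338
j=9: r + 8k = 4951.234 → ⌈·⌉ = 4952
j=10: r + 9k = 5564.834 → ⌈·⌉ = 5565

43, 657, 1270, 1884, 2497, 3111, 3725, 4338, 4952, 5565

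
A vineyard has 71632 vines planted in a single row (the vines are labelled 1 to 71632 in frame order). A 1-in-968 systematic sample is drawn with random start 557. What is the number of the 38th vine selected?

k = 968
38th selection = r + (38−1)·k = 557 + 37×968 = 557 + 35816 = 36373

36373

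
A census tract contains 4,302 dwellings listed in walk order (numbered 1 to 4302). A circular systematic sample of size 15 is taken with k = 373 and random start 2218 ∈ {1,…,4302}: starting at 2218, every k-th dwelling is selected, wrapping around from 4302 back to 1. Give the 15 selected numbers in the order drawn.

2218, 2591, 2964, 3337, 3710, 4083, 154, 527, 900, 1273, 1646, 2019, 2392, 2765, 3138

Selection 1: 2218
Selection 2: 2218 + 373 = 2591
Selection 3: 2591 + 373 = 2964
Selection 4: 2964 + 373 = 3337
Selection 5: 3337 + 373 = 3710
Selection 6: 3710 + 373 = 4083
Selection 7: 4083 + 373 = 4456 → 4456 − 4302 = 154
Selection 8: 154 + 373 = 527
Selection 9: 527 + 373 = 900
Selection 10: 900 + 373 = 1273
Selection 11: 1273 + 373 = 1646
Selection 12: 1646 + 373 = 2019
Selection 13: 2019 + 373 = 2392
Selection 14: 2392 + 373 = 2765
Selection 15: 2765 + 373 = 3138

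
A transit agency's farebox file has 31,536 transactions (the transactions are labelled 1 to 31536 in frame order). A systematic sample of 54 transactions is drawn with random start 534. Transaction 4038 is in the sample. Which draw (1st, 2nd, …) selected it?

7

k = 31536/54 = 584
position = (4038 − 534)/584 + 1 = 3504/584 + 1 = 6 + 1 = 7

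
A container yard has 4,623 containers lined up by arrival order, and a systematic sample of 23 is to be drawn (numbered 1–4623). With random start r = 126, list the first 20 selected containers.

126, 327, 528, 729, 930, 1131, 1332, 1533, 1734, 1935, 2136, 2337, 2538, 2739, 2940, 3141, 3342, 3543, 3744, 3945

k = N/n = 4623/23 = 201
container 1: 126
container 2: 126 + 201 = 327
container 3: 327 + 201 = 528
container 4: 528 + 201 = 729
container 5: 729 + 201 = 930
container 6: 930 + 201 = 1131
container 7: 1131 + 201 = 1332
container 8: 1332 + 201 = 1533
container 9: 1533 + 201 = 1734
container 10: 1734 + 201 = 1935
container 11: 1935 + 201 = 2136
container 12: 2136 + 201 = 2337
container 13: 2337 + 201 = 2538
container 14: 2538 + 201 = 2739
container 15: 2739 + 201 = 2940
container 16: 2940 + 201 = 3141
container 17: 3141 + 201 = 3342
container 18: 3342 + 201 = 3543
container 19: 3543 + 201 = 3744
container 20: 3744 + 201 = 3945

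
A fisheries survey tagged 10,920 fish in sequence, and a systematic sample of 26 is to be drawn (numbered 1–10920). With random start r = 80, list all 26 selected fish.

k = N/n = 10920/26 = 420
fish 1: 80
fish 2: 80 + 420 = 500
fish 3: 500 + 420 = 920
fish 4: 920 + 420 = 1340
fish 5: 1340 + 420 = 1760
fish 6: 1760 + 420 = 2180
fish 7: 2180 + 420 = 2600
fish 8: 2600 + 420 = 3020
fish 9: 3020 + 420 = 3440
fish 10: 3440 + 420 = 3860
fish 11: 3860 + 420 = 4280
fish 12: 4280 + 420 = 4700
fish 13: 4700 + 420 = 5120
fish 14: 5120 + 420 = 5540
fish 15: 5540 + 420 = 5960
fish 16: 5960 + 420 = 6380
fish 17: 6380 + 420 = 6800
fish 18: 6800 + 420 = 7220
fish 19: 7220 + 420 = 7640
fish 20: 7640 + 420 = 8060
fish 21: 8060 + 420 = 8480
fish 22: 8480 + 420 = 8900
fish 23: 8900 + 420 = 9320
fish 24: 9320 + 420 = 9740
fish 25: 9740 + 420 = 10160
fish 26: 10160 + 420 = 10580

80, 500, 920, 1340, 1760, 2180, 2600, 3020, 3440, 3860, 4280, 4700, 5120, 5540, 5960, 6380, 6800, 7220, 7640, 8060, 8480, 8900, 9320, 9740, 10160, 10580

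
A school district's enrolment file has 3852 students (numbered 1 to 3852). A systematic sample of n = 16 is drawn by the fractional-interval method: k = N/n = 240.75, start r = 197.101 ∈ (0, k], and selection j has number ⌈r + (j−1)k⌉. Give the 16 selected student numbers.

j=1: r + 0k = 197.101 → ⌈·⌉ = 198
j=2: r + 1k = 437.851 → ⌈·⌉ = 438
j=3: r + 2k = 678.601 → ⌈·⌉ = 679
j=4: r + 3k = 919.351 → ⌈·⌉ = 920
j=5: r + 4k = 1160.101 → ⌈·⌉ = 1161
j=6: r + 5k = 1400.851 → ⌈·⌉ = 1401
j=7: r + 6k = 1641.601 → ⌈·⌉ = 1642
j=8: r + 7k = 1882.351 → ⌈·⌉ = 1883
j=9: r + 8k = 2123.101 → ⌈·⌉ = 2124
j=10: r + 9k = 2363.851 → ⌈·⌉ = 2364
j=11: r + 10k = 2604.601 → ⌈·⌉ = 2605
j=12: r + 11k = 2845.351 → ⌈·⌉ = 2846
j=13: r + 12k = 3086.101 → ⌈·⌉ = 3087
j=14: r + 13k = 3326.851 → ⌈·⌉ = 3327
j=15: r + 14k = 3567.601 → ⌈·⌉ = 3568
j=16: r + 15k = 3808.351 → ⌈·⌉ = 3809

198, 438, 679, 920, 1161, 1401, 1642, 1883, 2124, 2364, 2605, 2846, 3087, 3327, 3568, 3809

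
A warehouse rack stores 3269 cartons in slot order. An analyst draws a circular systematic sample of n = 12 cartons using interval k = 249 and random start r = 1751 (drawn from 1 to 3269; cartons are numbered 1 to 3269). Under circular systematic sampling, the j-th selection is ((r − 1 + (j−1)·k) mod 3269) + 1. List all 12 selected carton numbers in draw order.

1751, 2000, 2249, 2498, 2747, 2996, 3245, 225, 474, 723, 972, 1221

Selection 1: 1751
Selection 2: 1751 + 249 = 2000
Selection 3: 2000 + 249 = 2249
Selection 4: 2249 + 249 = 2498
Selection 5: 2498 + 249 = 2747
Selection 6: 2747 + 249 = 2996
Selection 7: 2996 + 249 = 3245
Selection 8: 3245 + 249 = 3494 → 3494 − 3269 = 225
Selection 9: 225 + 249 = 474
Selection 10: 474 + 249 = 723
Selection 11: 723 + 249 = 972
Selection 12: 972 + 249 = 1221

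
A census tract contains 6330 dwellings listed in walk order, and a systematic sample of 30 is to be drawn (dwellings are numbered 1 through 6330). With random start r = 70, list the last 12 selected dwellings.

3868, 4079, 4290, 4501, 4712, 4923, 5134, 5345, 5556, 5767, 5978, 6189

k = N/n = 6330/30 = 211
19th selection = 70 + 18×211 = 3868
20th: 3868 + 211 = 4079
21st: 4079 + 211 = 4290
22nd: 4290 + 211 = 4501
23rd: 4501 + 211 = 4712
24th: 4712 + 211 = 4923
25th: 4923 + 211 = 5134
26th: 5134 + 211 = 5345
27th: 5345 + 211 = 5556
28th: 5556 + 211 = 5767
29th: 5767 + 211 = 5978
30th: 5978 + 211 = 6189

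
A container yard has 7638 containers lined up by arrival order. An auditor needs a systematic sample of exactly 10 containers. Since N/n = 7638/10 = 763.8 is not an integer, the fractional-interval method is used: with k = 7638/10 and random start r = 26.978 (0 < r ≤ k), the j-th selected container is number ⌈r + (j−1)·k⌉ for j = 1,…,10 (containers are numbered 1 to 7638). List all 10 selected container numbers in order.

27, 791, 1555, 2319, 3083, 3846, 4610, 5374, 6138, 6902

j=1: r + 0k = 26.978 → ⌈·⌉ = 27
j=2: r + 1k = 790.778 → ⌈·⌉ = 791
j=3: r + 2k = 1554.578 → ⌈·⌉ = 1555
j=4: r + 3k = 2318.378 → ⌈·⌉ = 2319
j=5: r + 4k = 3082.178 → ⌈·⌉ = 3083
j=6: r + 5k = 3845.978 → ⌈·⌉ = 3846
j=7: r + 6k = 4609.778 → ⌈·⌉ = 4610
j=8: r + 7k = 5373.578 → ⌈·⌉ = 5374
j=9: r + 8k = 6137.378 → ⌈·⌉ = 6138
j=10: r + 9k = 6901.178 → ⌈·⌉ = 6902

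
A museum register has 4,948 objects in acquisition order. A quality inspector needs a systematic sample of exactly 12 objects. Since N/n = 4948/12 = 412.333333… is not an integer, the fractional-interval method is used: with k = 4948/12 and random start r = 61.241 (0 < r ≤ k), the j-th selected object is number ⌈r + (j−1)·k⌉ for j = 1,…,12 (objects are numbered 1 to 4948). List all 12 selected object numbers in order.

62, 474, 886, 1299, 1711, 2123, 2536, 2948, 3360, 3773, 4185, 4597

j=1: r + 0k = 61.241 → ⌈·⌉ = 62
j=2: r + 1k = 473.574333… → ⌈·⌉ = 474
j=3: r + 2k = 885.907666… → ⌈·⌉ = 886
j=4: r + 3k = 1298.241 → ⌈·⌉ = 1299
j=5: r + 4k = 1710.574333… → ⌈·⌉ = 1711
j=6: r + 5k = 2122.907666… → ⌈·⌉ = 2123
j=7: r + 6k = 2535.241 → ⌈·⌉ = 2536
j=8: r + 7k = 2947.574333… → ⌈·⌉ = 2948
j=9: r + 8k = 3359.907666… → ⌈·⌉ = 3360
j=10: r + 9k = 3772.241 → ⌈·⌉ = 3773
j=11: r + 10k = 4184.574333… → ⌈·⌉ = 4185
j=12: r + 11k = 4596.907666… → ⌈·⌉ = 4597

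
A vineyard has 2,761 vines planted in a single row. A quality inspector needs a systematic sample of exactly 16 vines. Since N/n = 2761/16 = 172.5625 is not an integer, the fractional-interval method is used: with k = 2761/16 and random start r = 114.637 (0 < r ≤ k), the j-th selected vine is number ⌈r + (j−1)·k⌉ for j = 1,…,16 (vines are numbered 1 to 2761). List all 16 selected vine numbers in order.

115, 288, 460, 633, 805, 978, 1151, 1323, 1496, 1668, 1841, 2013, 2186, 2358, 2531, 2704

j=1: r + 0k = 114.637 → ⌈·⌉ = 115
j=2: r + 1k = 287.1995 → ⌈·⌉ = 288
j=3: r + 2k = 459.762 → ⌈·⌉ = 460
j=4: r + 3k = 632.3245 → ⌈·⌉ = 633
j=5: r + 4k = 804.887 → ⌈·⌉ = 805
j=6: r + 5k = 977.4495 → ⌈·⌉ = 978
j=7: r + 6k = 1150.012 → ⌈·⌉ = 1151
j=8: r + 7k = 1322.5745 → ⌈·⌉ = 1323
j=9: r + 8k = 1495.137 → ⌈·⌉ = 1496
j=10: r + 9k = 1667.6995 → ⌈·⌉ = 1668
j=11: r + 10k = 1840.262 → ⌈·⌉ = 1841
j=12: r + 11k = 2012.8245 → ⌈·⌉ = 2013
j=13: r + 12k = 2185.387 → ⌈·⌉ = 2186
j=14: r + 13k = 2357.9495 → ⌈·⌉ = 2358
j=15: r + 14k = 2530.512 → ⌈·⌉ = 2531
j=16: r + 15k = 2703.0745 → ⌈·⌉ = 2704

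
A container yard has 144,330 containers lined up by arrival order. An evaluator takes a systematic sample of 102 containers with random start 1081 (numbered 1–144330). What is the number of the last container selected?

143996

k = 144330/102 = 1415
102nd selection = r + (102−1)·k = 1081 + 101×1415 = 1081 + 142915 = 143996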